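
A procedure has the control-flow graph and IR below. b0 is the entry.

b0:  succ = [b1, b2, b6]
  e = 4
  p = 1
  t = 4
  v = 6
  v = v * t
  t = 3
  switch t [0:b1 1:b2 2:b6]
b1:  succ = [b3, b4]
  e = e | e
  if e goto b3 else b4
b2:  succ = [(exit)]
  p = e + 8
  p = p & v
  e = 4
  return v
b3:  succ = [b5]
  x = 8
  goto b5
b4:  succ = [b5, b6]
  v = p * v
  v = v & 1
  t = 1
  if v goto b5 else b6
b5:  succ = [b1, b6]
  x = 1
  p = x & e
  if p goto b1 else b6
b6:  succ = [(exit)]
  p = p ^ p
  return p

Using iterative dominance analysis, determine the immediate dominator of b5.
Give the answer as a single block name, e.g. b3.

idom tree: b1←b0 b2←b0 b3←b1 b4←b1 b5←b1 b6←b0
Dom at joins:
  b1: preds {b0,b5}: {b0} ∩ {b0,b1,b5} = {b0}; idom=b0
  b5: preds {b3,b4}: {b0,b1,b3} ∩ {b0,b1,b4} = {b0,b1}; idom=b1
  b6: preds {b0,b4,b5}: {b0} ∩ {b0,b1,b4} ∩ {b0,b1,b5} = {b0}; idom=b0

idom(b5) = b1

Answer: b1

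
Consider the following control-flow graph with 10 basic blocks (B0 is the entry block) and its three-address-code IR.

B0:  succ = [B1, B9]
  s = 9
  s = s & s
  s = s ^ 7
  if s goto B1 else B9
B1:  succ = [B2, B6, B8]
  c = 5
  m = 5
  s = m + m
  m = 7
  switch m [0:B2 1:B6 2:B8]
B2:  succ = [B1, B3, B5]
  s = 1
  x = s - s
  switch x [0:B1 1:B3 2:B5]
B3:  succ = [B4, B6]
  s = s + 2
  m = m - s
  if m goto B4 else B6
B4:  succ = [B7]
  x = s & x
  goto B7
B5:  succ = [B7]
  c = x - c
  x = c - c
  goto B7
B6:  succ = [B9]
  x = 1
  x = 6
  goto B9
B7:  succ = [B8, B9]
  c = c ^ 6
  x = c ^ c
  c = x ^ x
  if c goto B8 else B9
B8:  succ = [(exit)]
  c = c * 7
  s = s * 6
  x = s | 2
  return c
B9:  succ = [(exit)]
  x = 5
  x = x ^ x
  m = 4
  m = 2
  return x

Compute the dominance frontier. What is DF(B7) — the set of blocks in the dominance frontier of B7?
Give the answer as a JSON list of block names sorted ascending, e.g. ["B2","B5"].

idom tree: B1←B0 B2←B1 B3←B2 B4←B3 B5←B2 B6←B1 B7←B2 B8←B1 B9←B0
Join-block Dom:
  B1: preds {B0,B2}: {B0} ∩ {B0,B1,B2} = {B0}; idom=B0
  B6: preds {B1,B3}: {B0,B1} ∩ {B0,B1,B2,B3} = {B0,B1}; idom=B1
  B7: preds {B4,B5}: {B0,B1,B2,B3,B4} ∩ {B0,B1,B2,B5} = {B0,B1,B2}; idom=B2
  B8: preds {B1,B7}: {B0,B1} ∩ {B0,B1,B2,B7} = {B0,B1}; idom=B1
  B9: preds {B0,B6,B7}: {B0} ∩ {B0,B1,B6} ∩ {B0,B1,B2,B7} = {B0}; idom=B0

Frontier:
  join B1 pred B0: · stop@B0
  join B1 pred B2: B2→B1 stop@B0
  join B6 pred B1: · stop@B1
  join B6 pred B3: B3→B2 stop@B1
  join B7 pred B4: B4→B3 stop@B2
  join B7 pred B5: B5 stop@B2
  join B8 pred B1: · stop@B1
  join B8 pred B7: B7→B2 stop@B1
  join B9 pred B0: · stop@B0
  join B9 pred B6: B6→B1 stop@B0
  join B9 pred B7: B7→B2→B1 stop@B0
  B0 → ∅
  B1 → {B1,B9}
  B2 → {B1,B6,B8,B9}
  B3 → {B6,B7}
  B4 → {B7}
  B5 → {B7}
  B6 → {B9}
  B7 → {B8,B9}
  B8 → ∅
  B9 → ∅

DF(B7) = ["B8", "B9"]

Answer: ["B8", "B9"]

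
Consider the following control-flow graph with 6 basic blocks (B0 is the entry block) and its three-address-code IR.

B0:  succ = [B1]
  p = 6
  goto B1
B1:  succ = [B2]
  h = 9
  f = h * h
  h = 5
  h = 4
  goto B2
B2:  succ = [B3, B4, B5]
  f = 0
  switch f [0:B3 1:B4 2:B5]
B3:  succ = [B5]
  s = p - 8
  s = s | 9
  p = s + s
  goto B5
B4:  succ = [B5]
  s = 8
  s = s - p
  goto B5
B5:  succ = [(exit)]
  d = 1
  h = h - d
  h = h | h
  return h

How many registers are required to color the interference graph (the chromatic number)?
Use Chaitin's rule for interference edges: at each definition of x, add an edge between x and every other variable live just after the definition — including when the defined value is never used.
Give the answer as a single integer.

Answer: 3

Analysis:
Block summaries:
  B0 def {p} use ∅
  B1 def {f,h} use ∅
  B2 def {f} use ∅
  B3 def {p,s} use {p}
  B4 def {s} use {p}
  B5 def {d,h} use {h}

Liveness:
  live B0: ∅→{p}
  live B1: {p}→{h,p}
  live B2: {h,p}→{h,p}
  live B3: {h,p}→{h}
  live B4: {h,p}→{h}
  live B5: {h}→∅

Conflict graph:
  d — {h}
  f — {h,p}
  h — {d,f,p,s}
  p — {f,h,s}
  s — {h,p}

Colouring:
  clique {f,h,p} ⇒ need ≥ 3
  assign d→R1 f→R2 h→R0 p→R1 s→R2 — no edge inside a register ⇒ χ ≤ 3
  χ = 3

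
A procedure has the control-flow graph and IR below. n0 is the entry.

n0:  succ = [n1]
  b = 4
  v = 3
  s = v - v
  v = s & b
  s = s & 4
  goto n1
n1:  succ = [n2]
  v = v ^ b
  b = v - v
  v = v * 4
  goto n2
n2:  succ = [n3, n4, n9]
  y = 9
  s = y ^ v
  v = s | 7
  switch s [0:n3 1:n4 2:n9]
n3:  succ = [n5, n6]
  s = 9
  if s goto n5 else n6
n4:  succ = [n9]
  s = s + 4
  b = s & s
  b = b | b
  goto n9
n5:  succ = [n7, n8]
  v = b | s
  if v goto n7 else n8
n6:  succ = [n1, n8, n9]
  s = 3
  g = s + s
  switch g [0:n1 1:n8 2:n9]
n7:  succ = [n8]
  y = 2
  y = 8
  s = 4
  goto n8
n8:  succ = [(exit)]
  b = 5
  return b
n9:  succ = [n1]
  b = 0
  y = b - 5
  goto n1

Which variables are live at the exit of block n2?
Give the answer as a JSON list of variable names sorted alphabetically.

def/use:
  n0: {b,s,v} / ∅
  n1: {b,v} / {b,v}
  n2: {s,v,y} / {v}
  n3: {s} / ∅
  n4: {b,s} / {s}
  n5: {v} / {b,s}
  n6: {g,s} / ∅
  n7: {s,y} / ∅
  n8: {b} / ∅
  n9: {b,y} / ∅

Liveness:
  live n0: ∅→{b,v}
  live n1: {b,v}→{b,v}
  live n2: {b,v}→{b,s,v}
  live n3: {b,v}→{b,s,v}
  live n4: {s,v}→{v}
  live n5: {b,s}→∅
  live n6: {b,v}→{b,v}
  live n7: ∅→∅
  live n8: ∅→∅
  live n9: {v}→{b,v}

live-out(n2) = ["b", "s", "v"]

Answer: ["b", "s", "v"]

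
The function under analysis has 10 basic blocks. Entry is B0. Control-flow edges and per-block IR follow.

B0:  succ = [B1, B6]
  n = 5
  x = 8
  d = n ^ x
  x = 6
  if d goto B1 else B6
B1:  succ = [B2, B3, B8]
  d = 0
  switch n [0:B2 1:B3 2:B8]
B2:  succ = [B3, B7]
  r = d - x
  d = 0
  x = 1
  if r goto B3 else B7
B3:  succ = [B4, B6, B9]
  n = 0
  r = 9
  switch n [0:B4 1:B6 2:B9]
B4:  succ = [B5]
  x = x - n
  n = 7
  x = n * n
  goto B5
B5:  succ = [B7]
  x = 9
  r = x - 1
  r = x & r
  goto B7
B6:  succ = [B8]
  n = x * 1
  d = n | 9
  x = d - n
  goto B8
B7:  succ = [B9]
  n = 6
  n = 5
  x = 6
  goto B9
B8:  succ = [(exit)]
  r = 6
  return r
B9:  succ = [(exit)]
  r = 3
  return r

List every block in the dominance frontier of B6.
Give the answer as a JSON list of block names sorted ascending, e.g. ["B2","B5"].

idom tree: B1←B0 B2←B1 B3←B1 B4←B3 B5←B4 B6←B0 B7←B1 B8←B0 B9←B1
Dom at joins:
  B3: preds {B1,B2}: {B0,B1} ∩ {B0,B1,B2} = {B0,B1}; idom=B1
  B6: preds {B0,B3}: {B0} ∩ {B0,B1,B3} = {B0}; idom=B0
  B7: preds {B2,B5}: {B0,B1,B2} ∩ {B0,B1,B3,B4,B5} = {B0,B1}; idom=B1
  B8: preds {B1,B6}: {B0,B1} ∩ {B0,B6} = {B0}; idom=B0
  B9: preds {B3,B7}: {B0,B1,B3} ∩ {B0,B1,B7} = {B0,B1}; idom=B1

Frontier:
  join B3 pred B1: · stop@B1
  join B3 pred B2: B2 stop@B1
  join B6 pred B0: · stop@B0
  join B6 pred B3: B3→B1 stop@B0
  join B7 pred B2: B2 stop@B1
  join B7 pred B5: B5→B4→B3 stop@B1
  join B8 pred B1: B1 stop@B0
  join B8 pred B6: B6 stop@B0
  join B9 pred B3: B3 stop@B1
  join B9 pred B7: B7 stop@B1
  B0: DF=∅
  B1: DF={B6,B8}
  B2: DF={B3,B7}
  B3: DF={B6,B7,B9}
  B4: DF={B7}
  B5: DF={B7}
  B6: DF={B8}
  B7: DF={B9}
  B8: DF=∅
  B9: DF=∅

DF(B6) = ["B8"]

Answer: ["B8"]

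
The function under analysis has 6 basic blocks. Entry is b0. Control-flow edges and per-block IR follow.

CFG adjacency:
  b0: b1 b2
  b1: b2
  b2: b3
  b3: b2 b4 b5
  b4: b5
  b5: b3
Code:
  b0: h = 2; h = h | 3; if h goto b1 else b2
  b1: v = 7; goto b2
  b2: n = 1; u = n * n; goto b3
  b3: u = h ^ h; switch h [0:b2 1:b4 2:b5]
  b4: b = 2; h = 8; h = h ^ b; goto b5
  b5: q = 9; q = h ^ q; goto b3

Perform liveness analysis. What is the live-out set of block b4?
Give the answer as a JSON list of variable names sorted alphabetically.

Answer: ["h"]

Derivation:
Block summaries:
  b0: def={h} ue=∅
  b1: def={v} ue=∅
  b2: def={n,u} ue=∅
  b3: def={u} ue={h}
  b4: def={b,h} ue=∅
  b5: def={q} ue={h}

Liveness:
  b0: in=∅ out={h}
  b1: in={h} out={h}
  b2: in={h} out={h}
  b3: in={h} out={h}
  b4: in=∅ out={h}
  b5: in={h} out={h}

live-out(b4) = ["h"]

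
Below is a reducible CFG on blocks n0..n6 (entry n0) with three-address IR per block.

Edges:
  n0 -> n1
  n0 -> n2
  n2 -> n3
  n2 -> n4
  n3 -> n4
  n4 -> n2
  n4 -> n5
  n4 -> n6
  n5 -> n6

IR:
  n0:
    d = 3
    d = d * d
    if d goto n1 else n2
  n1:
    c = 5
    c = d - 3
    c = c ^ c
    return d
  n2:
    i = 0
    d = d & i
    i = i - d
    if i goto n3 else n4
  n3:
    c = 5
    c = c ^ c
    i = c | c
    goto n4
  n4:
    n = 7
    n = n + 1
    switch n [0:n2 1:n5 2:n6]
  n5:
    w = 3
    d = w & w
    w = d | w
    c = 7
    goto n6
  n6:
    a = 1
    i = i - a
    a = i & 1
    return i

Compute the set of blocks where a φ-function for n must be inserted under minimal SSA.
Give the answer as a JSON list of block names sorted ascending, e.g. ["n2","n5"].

idom tree: n1←n0 n2←n0 n3←n2 n4←n2 n5←n4 n6←n4
Join-block Dom:
  n2: preds {n0,n4}: {n0} ∩ {n0,n2,n4} = {n0}; idom=n0
  n4: preds {n2,n3}: {n0,n2} ∩ {n0,n2,n3} = {n0,n2}; idom=n2
  n6: preds {n4,n5}: {n0,n2,n4} ∩ {n0,n2,n4,n5} = {n0,n2,n4}; idom=n4

Frontier:
  join n2 pred n0: · stop@n0
  join n2 pred n4: n4→n2 stop@n0
  join n4 pred n2: · stop@n2
  join n4 pred n3: n3 stop@n2
  join n6 pred n4: · stop@n4
  join n6 pred n5: n5 stop@n4
  n0 → ∅
  n1 → ∅
  n2 → {n2}
  n3 → {n4}
  n4 → {n2}
  n5 → {n6}
  n6 → ∅

φ for n: defs {n4}
  DF⁺ = {n2}

Answer: ["n2"]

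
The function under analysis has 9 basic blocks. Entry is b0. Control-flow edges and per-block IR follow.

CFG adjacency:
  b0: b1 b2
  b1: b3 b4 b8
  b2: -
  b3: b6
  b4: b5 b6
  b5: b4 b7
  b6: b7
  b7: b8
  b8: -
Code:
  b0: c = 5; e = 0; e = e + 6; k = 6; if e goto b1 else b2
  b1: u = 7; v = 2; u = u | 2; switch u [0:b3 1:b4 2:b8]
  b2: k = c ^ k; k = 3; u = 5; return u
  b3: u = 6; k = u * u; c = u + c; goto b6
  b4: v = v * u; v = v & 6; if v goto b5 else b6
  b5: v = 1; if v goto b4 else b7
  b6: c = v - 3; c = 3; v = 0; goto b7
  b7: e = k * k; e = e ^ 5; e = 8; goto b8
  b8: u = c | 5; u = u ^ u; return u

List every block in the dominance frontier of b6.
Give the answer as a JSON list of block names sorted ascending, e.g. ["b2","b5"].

Answer: ["b7"]

Analysis:
idom tree: b1←b0 b2←b0 b3←b1 b4←b1 b5←b4 b6←b1 b7←b1 b8←b1
Dom at joins:
  b4: preds {b1,b5}: {b0,b1} ∩ {b0,b1,b4,b5} = {b0,b1}; idom=b1
  b6: preds {b3,b4}: {b0,b1,b3} ∩ {b0,b1,b4} = {b0,b1}; idom=b1
  b7: preds {b5,b6}: {b0,b1,b4,b5} ∩ {b0,b1,b6} = {b0,b1}; idom=b1
  b8: preds {b1,b7}: {b0,b1} ∩ {b0,b1,b7} = {b0,b1}; idom=b1

Frontier:
  join b4 pred b1: · stop@b1
  join b4 pred b5: b5→b4 stop@b1
  join b6 pred b3: b3 stop@b1
  join b6 pred b4: b4 stop@b1
  join b7 pred b5: b5→b4 stop@b1
  join b7 pred b6: b6 stop@b1
  join b8 pred b1: · stop@b1
  join b8 pred b7: b7 stop@b1
  b0 → ∅
  b1 → ∅
  b2 → ∅
  b3 → {b6}
  b4 → {b4,b6,b7}
  b5 → {b4,b7}
  b6 → {b7}
  b7 → {b8}
  b8 → ∅

DF(b6) = ["b7"]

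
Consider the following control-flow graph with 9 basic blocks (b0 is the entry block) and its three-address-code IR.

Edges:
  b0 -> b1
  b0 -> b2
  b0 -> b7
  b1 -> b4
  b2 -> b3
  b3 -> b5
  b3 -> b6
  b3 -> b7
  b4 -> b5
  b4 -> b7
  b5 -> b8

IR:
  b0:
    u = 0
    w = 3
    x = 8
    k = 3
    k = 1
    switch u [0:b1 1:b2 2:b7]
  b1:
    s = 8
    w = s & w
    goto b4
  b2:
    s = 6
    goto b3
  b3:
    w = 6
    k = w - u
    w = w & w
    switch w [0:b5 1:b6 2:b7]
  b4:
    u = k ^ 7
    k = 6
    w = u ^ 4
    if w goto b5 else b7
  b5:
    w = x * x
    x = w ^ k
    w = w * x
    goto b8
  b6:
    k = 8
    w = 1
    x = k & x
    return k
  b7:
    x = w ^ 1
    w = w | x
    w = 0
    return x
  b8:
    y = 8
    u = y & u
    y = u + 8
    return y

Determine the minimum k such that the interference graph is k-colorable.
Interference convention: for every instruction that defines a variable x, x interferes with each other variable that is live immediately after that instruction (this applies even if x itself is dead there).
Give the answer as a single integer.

Answer: 5

Working:
Per-block:
  b0: {k,u,w,x} / ∅
  b1: {s,w} / {w}
  b2: {s} / ∅
  b3: {k,w} / {u}
  b4: {k,u,w} / {k}
  b5: {w,x} / {k,x}
  b6: {k,w,x} / {x}
  b7: {w,x} / {w}
  b8: {u,y} / {u}

Backward fixpoint:
  b0: in=∅ out={k,u,w,x}
  b1: in={k,w,x} out={k,x}
  b2: in={u,x} out={u,x}
  b3: in={u,x} out={k,u,w,x}
  b4: in={k,x} out={k,u,w,x}
  b5: in={k,u,x} out={u}
  b6: in={x} out=∅
  b7: in={w} out=∅
  b8: in={u} out=∅

Interfere edges:
  k↔{s,u,w,x}
  s↔{k,u,w,x}
  u↔{k,s,w,x,y}
  w↔{k,s,u,x}
  x↔{k,s,u,w}
  y↔{u}

Colouring:
  {k,s,u,w,x} pairwise interfere (5-clique) ⇒ χ ≥ 5
  5-colouring: R0={u}  R1={k,y}  R2={s}  R3={w}  R4={x}
  χ = 5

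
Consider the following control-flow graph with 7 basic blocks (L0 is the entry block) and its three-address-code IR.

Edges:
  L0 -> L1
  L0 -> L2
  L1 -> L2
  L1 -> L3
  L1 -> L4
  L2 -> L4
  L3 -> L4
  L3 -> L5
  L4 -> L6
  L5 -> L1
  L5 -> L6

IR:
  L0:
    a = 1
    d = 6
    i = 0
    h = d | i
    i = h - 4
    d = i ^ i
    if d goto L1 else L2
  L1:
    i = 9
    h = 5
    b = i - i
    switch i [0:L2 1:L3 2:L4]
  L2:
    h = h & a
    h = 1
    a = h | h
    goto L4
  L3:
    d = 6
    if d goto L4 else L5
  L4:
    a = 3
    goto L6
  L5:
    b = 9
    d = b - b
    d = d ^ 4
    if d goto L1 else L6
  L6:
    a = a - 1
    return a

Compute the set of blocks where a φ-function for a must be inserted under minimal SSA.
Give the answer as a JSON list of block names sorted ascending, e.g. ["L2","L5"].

idom tree: L1←L0 L2←L0 L3←L1 L4←L0 L5←L3 L6←L0
Dom∩ at merges:
  L1: preds {L0,L5}: {L0} ∩ {L0,L1,L3,L5} = {L0}; idom=L0
  L2: preds {L0,L1}: {L0} ∩ {L0,L1} = {L0}; idom=L0
  L4: preds {L1,L2,L3}: {L0,L1} ∩ {L0,L2} ∩ {L0,L1,L3} = {L0}; idom=L0
  L6: preds {L4,L5}: {L0,L4} ∩ {L0,L1,L3,L5} = {L0}; idom=L0

Frontier:
  join L1 pred L0: · stop@L0
  join L1 pred L5: L5→L3→L1 stop@L0
  join L2 pred L0: · stop@L0
  join L2 pred L1: L1 stop@L0
  join L4 pred L1: L1 stop@L0
  join L4 pred L2: L2 stop@L0
  join L4 pred L3: L3→L1 stop@L0
  join L6 pred L4: L4 stop@L0
  join L6 pred L5: L5→L3→L1 stop@L0
  DF(L0)=∅
  DF(L1)={L1,L2,L4,L6}
  DF(L2)={L4}
  DF(L3)={L1,L4,L6}
  DF(L4)={L6}
  DF(L5)={L1,L6}
  DF(L6)=∅

φ for a: defs {L0,L2,L4,L6}
  DF⁺ = {L4,L6}

Answer: ["L4", "L6"]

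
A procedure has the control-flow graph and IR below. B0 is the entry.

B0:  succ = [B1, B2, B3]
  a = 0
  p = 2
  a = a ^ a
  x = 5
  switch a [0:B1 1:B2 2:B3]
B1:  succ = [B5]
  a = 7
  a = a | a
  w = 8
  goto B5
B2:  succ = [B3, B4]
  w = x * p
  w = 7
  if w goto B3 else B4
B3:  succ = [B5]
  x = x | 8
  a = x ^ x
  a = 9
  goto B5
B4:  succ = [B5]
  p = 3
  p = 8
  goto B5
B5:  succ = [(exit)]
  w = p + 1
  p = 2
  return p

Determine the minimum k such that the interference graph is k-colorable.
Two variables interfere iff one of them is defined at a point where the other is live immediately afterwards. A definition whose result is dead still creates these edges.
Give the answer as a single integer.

Block summaries:
  B0: {a,p,x} / ∅
  B1: {a,w} / ∅
  B2: {w} / {p,x}
  B3: {a,x} / {x}
  B4: {p} / ∅
  B5: {p,w} / {p}

Liveness:
  B0 li=∅ lo={p,x}
  B1 li={p} lo={p}
  B2 li={p,x} lo={p,x}
  B3 li={p,x} lo={p}
  B4 li=∅ lo={p}
  B5 li={p} lo=∅

Interference:
  a: {p,x}
  p: {a,w,x}
  w: {p,x}
  x: {a,p,w}

Chromatic number:
  clique {a,p,x} ⇒ need ≥ 3
  assign a→c2 p→c0 w→c2 x→c1 — no edge inside a register ⇒ χ ≤ 3
  χ = 3

Answer: 3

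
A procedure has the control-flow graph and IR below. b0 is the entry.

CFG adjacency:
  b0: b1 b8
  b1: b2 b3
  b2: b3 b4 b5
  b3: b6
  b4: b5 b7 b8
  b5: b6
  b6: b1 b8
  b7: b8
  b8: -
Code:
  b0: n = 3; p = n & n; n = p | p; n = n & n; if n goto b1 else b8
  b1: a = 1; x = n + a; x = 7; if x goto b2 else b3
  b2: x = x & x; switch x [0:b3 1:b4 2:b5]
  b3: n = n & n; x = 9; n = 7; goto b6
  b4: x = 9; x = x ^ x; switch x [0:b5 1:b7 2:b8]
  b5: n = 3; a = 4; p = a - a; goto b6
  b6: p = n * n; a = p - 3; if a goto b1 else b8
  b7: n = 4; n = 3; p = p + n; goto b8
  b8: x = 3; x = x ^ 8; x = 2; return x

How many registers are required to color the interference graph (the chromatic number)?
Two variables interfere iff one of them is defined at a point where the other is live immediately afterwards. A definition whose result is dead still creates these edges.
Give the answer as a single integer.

Answer: 3

Analysis:
Per-block:
  b0 def {n,p} use ∅
  b1 def {a,x} use {n}
  b2 def {x} use {x}
  b3 def {n,x} use {n}
  b4 def {x} use ∅
  b5 def {a,n,p} use ∅
  b6 def {a,p} use {n}
  b7 def {n,p} use {p}
  b8 def {x} use ∅

Live sets:
  live b0: ∅→{n,p}
  live b1: {n,p}→{n,p,x}
  live b2: {n,p,x}→{n,p}
  live b3: {n}→{n}
  live b4: {p}→{p}
  live b5: ∅→{n}
  live b6: {n}→{n,p}
  live b7: {p}→∅
  live b8: ∅→∅

Conflict graph:
  a: {n,p}
  n: {a,p,x}
  p: {a,n,x}
  x: {n,p}

Chromatic number:
  lower bound: {a,n,p} mutually conflict ⇒ χ ≥ 3
  assign a→r2 n→r0 p→r1 x→r2 — no edge inside a register ⇒ χ ≤ 3
  χ = 3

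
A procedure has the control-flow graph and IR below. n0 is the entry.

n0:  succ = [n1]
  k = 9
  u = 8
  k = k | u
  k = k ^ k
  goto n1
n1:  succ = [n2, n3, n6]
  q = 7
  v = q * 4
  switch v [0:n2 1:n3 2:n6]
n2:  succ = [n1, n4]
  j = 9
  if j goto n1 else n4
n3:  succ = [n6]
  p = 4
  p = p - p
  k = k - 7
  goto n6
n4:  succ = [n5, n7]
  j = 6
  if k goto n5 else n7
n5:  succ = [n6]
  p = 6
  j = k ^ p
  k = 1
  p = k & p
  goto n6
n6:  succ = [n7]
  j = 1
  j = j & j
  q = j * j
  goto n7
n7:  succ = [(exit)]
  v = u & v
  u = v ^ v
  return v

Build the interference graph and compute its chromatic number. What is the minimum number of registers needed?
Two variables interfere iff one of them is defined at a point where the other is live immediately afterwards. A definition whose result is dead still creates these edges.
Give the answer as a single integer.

Answer: 5

Working:
Per-block:
  n0: {k,u} / ∅
  n1: {q,v} / ∅
  n2: {j} / ∅
  n3: {k,p} / {k}
  n4: {j} / {k}
  n5: {j,k,p} / {k}
  n6: {j,q} / ∅
  n7: {u,v} / {u,v}

Liveness:
  n0 li=∅ lo={k,u}
  n1 li={k,u} lo={k,u,v}
  n2 li={k,u,v} lo={k,u,v}
  n3 li={k,u,v} lo={u,v}
  n4 li={k,u,v} lo={k,u,v}
  n5 li={k,u,v} lo={u,v}
  n6 li={u,v} lo={u,v}
  n7 li={u,v} lo=∅

Interference:
  j: {k,p,u,v}
  k: {j,p,q,u,v}
  p: {j,k,u,v}
  q: {k,u,v}
  u: {j,k,p,q,v}
  v: {j,k,p,q,u}

Registers:
  lower bound: {j,k,p,u,v} mutually conflict ⇒ χ ≥ 5
  assign j→c3 k→c0 p→c4 q→c3 u→c1 v→c2 — no edge inside a register ⇒ χ ≤ 5
  χ = 5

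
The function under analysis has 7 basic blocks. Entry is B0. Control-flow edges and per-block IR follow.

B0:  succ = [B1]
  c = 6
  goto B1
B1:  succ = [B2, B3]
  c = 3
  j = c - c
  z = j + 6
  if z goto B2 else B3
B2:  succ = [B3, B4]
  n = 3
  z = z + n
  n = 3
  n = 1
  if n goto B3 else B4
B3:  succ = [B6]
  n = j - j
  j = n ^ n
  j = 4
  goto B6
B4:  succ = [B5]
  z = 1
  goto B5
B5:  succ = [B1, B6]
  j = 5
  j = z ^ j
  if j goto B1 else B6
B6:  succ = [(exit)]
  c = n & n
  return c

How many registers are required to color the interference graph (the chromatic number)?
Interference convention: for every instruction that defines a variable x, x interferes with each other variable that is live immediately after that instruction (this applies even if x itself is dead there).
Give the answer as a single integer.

Answer: 3

Analysis:
Block summaries:
  B0: {c} / ∅
  B1: {c,j,z} / ∅
  B2: {n,z} / {z}
  B3: {j,n} / {j}
  B4: {z} / ∅
  B5: {j} / {z}
  B6: {c} / {n}

Liveness:
  live B0: ∅→∅
  live B1: ∅→{j,z}
  live B2: {j,z}→{j,n}
  live B3: {j}→{n}
  live B4: {n}→{n,z}
  live B5: {n,z}→{n}
  live B6: {n}→∅

Interference:
  c — ∅
  j — {n,z}
  n — {j,z}
  z — {j,n}

Registers:
  lower bound: {j,n,z} mutually conflict ⇒ χ ≥ 3
  3-colouring: c0={c,j}  c1={n}  c2={z}
  χ = 3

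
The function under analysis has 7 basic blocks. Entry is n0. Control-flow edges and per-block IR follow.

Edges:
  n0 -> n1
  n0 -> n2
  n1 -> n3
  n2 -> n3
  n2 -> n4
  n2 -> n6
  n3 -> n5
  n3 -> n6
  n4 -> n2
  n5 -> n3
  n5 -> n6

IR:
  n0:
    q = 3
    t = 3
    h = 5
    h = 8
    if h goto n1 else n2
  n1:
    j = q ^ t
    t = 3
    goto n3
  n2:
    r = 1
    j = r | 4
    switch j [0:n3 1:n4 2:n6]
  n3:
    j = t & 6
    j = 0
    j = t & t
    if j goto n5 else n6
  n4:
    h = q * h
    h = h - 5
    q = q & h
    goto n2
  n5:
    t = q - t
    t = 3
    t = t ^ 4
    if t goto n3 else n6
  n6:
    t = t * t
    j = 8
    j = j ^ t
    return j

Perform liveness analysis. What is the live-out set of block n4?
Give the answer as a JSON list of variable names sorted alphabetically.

Block summaries:
  n0 def {h,q,t} use ∅
  n1 def {j,t} use {q,t}
  n2 def {j,r} use ∅
  n3 def {j} use {t}
  n4 def {h,q} use {h,q}
  n5 def {t} use {q,t}
  n6 def {j,t} use {t}

Liveness:
  n0: in=∅ out={h,q,t}
  n1: in={q,t} out={q,t}
  n2: in={h,q,t} out={h,q,t}
  n3: in={q,t} out={q,t}
  n4: in={h,q,t} out={h,q,t}
  n5: in={q,t} out={q,t}
  n6: in={t} out=∅

live-out(n4) = ["h", "q", "t"]

Answer: ["h", "q", "t"]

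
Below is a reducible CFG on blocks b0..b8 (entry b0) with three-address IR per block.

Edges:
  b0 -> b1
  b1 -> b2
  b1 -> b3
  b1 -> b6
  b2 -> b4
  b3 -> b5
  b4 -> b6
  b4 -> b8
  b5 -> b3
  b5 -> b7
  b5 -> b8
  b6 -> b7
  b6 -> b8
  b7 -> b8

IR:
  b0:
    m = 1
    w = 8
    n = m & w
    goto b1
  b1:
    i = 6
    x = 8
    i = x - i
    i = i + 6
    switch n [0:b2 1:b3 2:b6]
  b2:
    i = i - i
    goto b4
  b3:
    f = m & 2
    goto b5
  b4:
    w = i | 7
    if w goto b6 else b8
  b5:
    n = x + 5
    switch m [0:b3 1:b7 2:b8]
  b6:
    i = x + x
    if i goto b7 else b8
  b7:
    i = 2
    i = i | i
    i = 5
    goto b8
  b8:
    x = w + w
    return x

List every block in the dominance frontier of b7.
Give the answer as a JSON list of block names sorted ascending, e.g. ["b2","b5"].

Answer: ["b8"]

Derivation:
idom tree: b1←b0 b2←b1 b3←b1 b4←b2 b5←b3 b6←b1 b7←b1 b8←b1
Dom at joins:
  b3: preds {b1,b5}: {b0,b1} ∩ {b0,b1,b3,b5} = {b0,b1}; idom=b1
  b6: preds {b1,b4}: {b0,b1} ∩ {b0,b1,b2,b4} = {b0,b1}; idom=b1
  b7: preds {b5,b6}: {b0,b1,b3,b5} ∩ {b0,b1,b6} = {b0,b1}; idom=b1
  b8: preds {b4,b5,b6,b7}: {b0,b1,b2,b4} ∩ {b0,b1,b3,b5} ∩ {b0,b1,b6} ∩ {b0,b1,b7} = {b0,b1}; idom=b1

DF walk-up:
  b3←b1: walk · to b1
  b3←b5: walk b5→b3 to b1
  b6←b1: walk · to b1
  b6←b4: walk b4→b2 to b1
  b7←b5: walk b5→b3 to b1
  b7←b6: walk b6 to b1
  b8←b4: walk b4→b2 to b1
  b8←b5: walk b5→b3 to b1
  b8←b6: walk b6 to b1
  b8←b7: walk b7 to b1
  DF(b0)=∅
  DF(b1)=∅
  DF(b2)={b6,b8}
  DF(b3)={b3,b7,b8}
  DF(b4)={b6,b8}
  DF(b5)={b3,b7,b8}
  DF(b6)={b7,b8}
  DF(b7)={b8}
  DF(b8)=∅

DF(b7) = ["b8"]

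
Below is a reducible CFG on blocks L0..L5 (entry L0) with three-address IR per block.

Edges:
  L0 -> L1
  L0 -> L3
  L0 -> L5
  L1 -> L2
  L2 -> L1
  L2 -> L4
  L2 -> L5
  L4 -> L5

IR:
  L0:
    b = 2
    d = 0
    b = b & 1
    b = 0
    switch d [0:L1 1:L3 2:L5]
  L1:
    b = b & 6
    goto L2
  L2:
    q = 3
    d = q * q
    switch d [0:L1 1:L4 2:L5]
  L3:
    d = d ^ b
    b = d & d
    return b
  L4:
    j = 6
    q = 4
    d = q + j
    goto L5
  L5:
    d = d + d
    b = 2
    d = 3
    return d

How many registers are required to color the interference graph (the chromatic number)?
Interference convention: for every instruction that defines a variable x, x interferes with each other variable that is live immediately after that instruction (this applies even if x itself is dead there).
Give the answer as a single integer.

def/use:
  L0: def={b,d} ue=∅
  L1: def={b} ue={b}
  L2: def={d,q} ue=∅
  L3: def={b,d} ue={b,d}
  L4: def={d,j,q} ue=∅
  L5: def={b,d} ue={d}

Backward fixpoint:
  L0 li=∅ lo={b,d}
  L1 li={b} lo={b}
  L2 li={b} lo={b,d}
  L3 li={b,d} lo=∅
  L4 li=∅ lo={d}
  L5 li={d} lo=∅

Conflict graph:
  b↔{d,q}
  d↔{b}
  j↔{q}
  q↔{b,j}

Registers:
  {b,d} pairwise interfere (2-clique) ⇒ χ ≥ 2
  assign b→c0 d→c1 j→c0 q→c1 — no edge inside a register ⇒ χ ≤ 2
  χ = 2

Answer: 2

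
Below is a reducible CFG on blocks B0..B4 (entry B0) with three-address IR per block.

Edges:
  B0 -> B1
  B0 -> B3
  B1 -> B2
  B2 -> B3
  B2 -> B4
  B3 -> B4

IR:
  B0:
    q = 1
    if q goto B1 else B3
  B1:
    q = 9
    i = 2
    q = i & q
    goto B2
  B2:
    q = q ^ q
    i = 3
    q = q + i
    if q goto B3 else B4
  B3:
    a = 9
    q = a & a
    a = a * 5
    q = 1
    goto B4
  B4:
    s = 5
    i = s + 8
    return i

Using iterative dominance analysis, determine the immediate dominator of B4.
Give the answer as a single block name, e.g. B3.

Answer: B0

Analysis:
idom tree: B1←B0 B2←B1 B3←B0 B4←B0
Dom∩ at merges:
  B3: preds {B0,B2}: {B0} ∩ {B0,B1,B2} = {B0}; idom=B0
  B4: preds {B2,B3}: {B0,B1,B2} ∩ {B0,B3} = {B0}; idom=B0

idom(B4) = B0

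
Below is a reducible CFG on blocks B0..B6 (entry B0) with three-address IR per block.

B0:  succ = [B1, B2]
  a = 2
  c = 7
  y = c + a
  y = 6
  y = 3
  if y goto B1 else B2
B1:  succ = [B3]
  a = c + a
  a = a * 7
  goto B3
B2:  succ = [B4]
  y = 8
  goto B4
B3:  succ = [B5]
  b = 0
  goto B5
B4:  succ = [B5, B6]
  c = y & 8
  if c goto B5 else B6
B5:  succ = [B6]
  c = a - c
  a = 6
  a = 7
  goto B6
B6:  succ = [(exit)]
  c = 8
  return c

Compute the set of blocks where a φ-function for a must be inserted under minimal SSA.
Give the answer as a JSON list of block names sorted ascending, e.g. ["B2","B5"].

idom tree: B1←B0 B2←B0 B3←B1 B4←B2 B5←B0 B6←B0
Join-block Dom:
  B5: preds {B3,B4}: {B0,B1,B3} ∩ {B0,B2,B4} = {B0}; idom=B0
  B6: preds {B4,B5}: {B0,B2,B4} ∩ {B0,B5} = {B0}; idom=B0

DF walk-up:
  join B5 pred B3: B3→B1 stop@B0
  join B5 pred B4: B4→B2 stop@B0
  join B6 pred B4: B4→B2 stop@B0
  join B6 pred B5: B5 stop@B0
  B0 → ∅
  B1 → {B5}
  B2 → {B5,B6}
  B3 → {B5}
  B4 → {B5,B6}
  B5 → {B6}
  B6 → ∅

φ for a: defs {B0,B1,B5}
  DF⁺ = {B5,B6}

Answer: ["B5", "B6"]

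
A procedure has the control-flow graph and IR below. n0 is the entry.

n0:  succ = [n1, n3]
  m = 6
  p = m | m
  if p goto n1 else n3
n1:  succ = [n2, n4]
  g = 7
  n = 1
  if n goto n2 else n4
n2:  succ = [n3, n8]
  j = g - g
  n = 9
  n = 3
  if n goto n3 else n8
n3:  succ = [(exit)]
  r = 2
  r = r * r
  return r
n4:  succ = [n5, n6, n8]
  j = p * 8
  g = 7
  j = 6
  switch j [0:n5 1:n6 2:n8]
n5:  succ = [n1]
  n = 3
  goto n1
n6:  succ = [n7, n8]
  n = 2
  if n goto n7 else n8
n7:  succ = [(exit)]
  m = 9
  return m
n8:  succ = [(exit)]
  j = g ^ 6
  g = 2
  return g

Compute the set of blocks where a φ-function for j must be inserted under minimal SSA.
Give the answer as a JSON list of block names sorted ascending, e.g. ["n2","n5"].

Answer: ["n1", "n3", "n8"]

Derivation:
idom tree: n1←n0 n2←n1 n3←n0 n4←n1 n5←n4 n6←n4 n7←n6 n8←n1
Join-block Dom:
  n1: preds {n0,n5}: {n0} ∩ {n0,n1,n4,n5} = {n0}; idom=n0
  n3: preds {n0,n2}: {n0} ∩ {n0,n1,n2} = {n0}; idom=n0
  n8: preds {n2,n4,n6}: {n0,n1,n2} ∩ {n0,n1,n4} ∩ {n0,n1,n4,n6} = {n0,n1}; idom=n1

Frontier:
  join n1 pred n0: · stop@n0
  join n1 pred n5: n5→n4→n1 stop@n0
  join n3 pred n0: · stop@n0
  join n3 pred n2: n2→n1 stop@n0
  join n8 pred n2: n2 stop@n1
  join n8 pred n4: n4 stop@n1
  join n8 pred n6: n6→n4 stop@n1
  DF(n0)=∅
  DF(n1)={n1,n3}
  DF(n2)={n3,n8}
  DF(n3)=∅
  DF(n4)={n1,n8}
  DF(n5)={n1}
  DF(n6)={n8}
  DF(n7)=∅
  DF(n8)=∅

φ for j: defs {n2,n4,n8}
  DF⁺ = {n1,n3,n8}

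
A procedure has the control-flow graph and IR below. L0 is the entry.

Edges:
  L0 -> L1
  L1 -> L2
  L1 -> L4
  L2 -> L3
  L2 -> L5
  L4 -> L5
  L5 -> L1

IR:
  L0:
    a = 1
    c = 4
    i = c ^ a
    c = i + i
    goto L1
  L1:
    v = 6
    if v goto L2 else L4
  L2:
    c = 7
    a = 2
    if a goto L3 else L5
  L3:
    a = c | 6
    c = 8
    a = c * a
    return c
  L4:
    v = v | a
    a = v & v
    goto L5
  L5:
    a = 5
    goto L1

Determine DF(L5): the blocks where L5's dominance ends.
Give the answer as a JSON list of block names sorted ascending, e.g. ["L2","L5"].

Answer: ["L1"]

Analysis:
idom tree: L1←L0 L2←L1 L3←L2 L4←L1 L5←L1
Join-block Dom:
  L1: preds {L0,L5}: {L0} ∩ {L0,L1,L5} = {L0}; idom=L0
  L5: preds {L2,L4}: {L0,L1,L2} ∩ {L0,L1,L4} = {L0,L1}; idom=L1

DF walk-up:
  join L1 pred L0: · stop@L0
  join L1 pred L5: L5→L1 stop@L0
  join L5 pred L2: L2 stop@L1
  join L5 pred L4: L4 stop@L1
  L0 → ∅
  L1 → {L1}
  L2 → {L5}
  L3 → ∅
  L4 → {L5}
  L5 → {L1}

DF(L5) = ["L1"]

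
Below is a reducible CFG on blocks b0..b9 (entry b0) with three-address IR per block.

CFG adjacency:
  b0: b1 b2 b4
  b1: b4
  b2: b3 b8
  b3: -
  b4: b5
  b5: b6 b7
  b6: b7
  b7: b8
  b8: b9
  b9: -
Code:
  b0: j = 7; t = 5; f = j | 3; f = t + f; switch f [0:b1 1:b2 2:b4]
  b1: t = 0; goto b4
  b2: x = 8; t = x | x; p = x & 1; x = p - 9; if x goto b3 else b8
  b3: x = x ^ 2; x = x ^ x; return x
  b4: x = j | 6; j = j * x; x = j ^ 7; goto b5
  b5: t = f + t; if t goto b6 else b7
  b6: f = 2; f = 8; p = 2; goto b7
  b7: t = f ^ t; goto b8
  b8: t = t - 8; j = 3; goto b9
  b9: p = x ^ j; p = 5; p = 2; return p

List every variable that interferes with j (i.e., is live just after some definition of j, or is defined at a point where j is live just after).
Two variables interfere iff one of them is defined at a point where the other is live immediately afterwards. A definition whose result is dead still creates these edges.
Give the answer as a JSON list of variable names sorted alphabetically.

def/use:
  b0: {f,j,t} / ∅
  b1: {t} / ∅
  b2: {p,t,x} / ∅
  b3: {x} / {x}
  b4: {j,x} / {j}
  b5: {t} / {f,t}
  b6: {f,p} / ∅
  b7: {t} / {f,t}
  b8: {j,t} / {t}
  b9: {p} / {j,x}

Liveness:
  b0: in=∅ out={f,j,t}
  b1: in={f,j} out={f,j,t}
  b2: in=∅ out={t,x}
  b3: in={x} out=∅
  b4: in={f,j,t} out={f,t,x}
  b5: in={f,t,x} out={f,t,x}
  b6: in={t,x} out={f,t,x}
  b7: in={f,t,x} out={t,x}
  b8: in={t,x} out={j,x}
  b9: in={j,x} out=∅

Interference:
  f — {j,p,t,x}
  j — {f,t,x}
  p — {f,t,x}
  t — {f,j,p,x}
  x — {f,j,p,t}

N(j) = ["f", "t", "x"]

Answer: ["f", "t", "x"]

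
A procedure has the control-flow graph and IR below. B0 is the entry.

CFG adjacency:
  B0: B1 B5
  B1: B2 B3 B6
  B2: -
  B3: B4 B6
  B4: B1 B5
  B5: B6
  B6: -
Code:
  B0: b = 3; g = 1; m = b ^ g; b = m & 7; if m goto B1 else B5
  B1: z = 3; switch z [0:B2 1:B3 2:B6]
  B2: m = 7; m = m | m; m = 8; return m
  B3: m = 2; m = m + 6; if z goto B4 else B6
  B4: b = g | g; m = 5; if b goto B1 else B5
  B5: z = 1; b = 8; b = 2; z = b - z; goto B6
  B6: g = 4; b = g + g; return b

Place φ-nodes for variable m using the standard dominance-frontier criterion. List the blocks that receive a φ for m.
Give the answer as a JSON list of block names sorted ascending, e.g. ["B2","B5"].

Answer: ["B1", "B5", "B6"]

Working:
idom tree: B1←B0 B2←B1 B3←B1 B4←B3 B5←B0 B6←B0
Dom at joins:
  B1: preds {B0,B4}: {B0} ∩ {B0,B1,B3,B4} = {B0}; idom=B0
  B5: preds {B0,B4}: {B0} ∩ {B0,B1,B3,B4} = {B0}; idom=B0
  B6: preds {B1,B3,B5}: {B0,B1} ∩ {B0,B1,B3} ∩ {B0,B5} = {B0}; idom=B0

Frontier:
  join B1 pred B0: · stop@B0
  join B1 pred B4: B4→B3→B1 stop@B0
  join B5 pred B0: · stop@B0
  join B5 pred B4: B4→B3→B1 stop@B0
  join B6 pred B1: B1 stop@B0
  join B6 pred B3: B3→B1 stop@B0
  join B6 pred B5: B5 stop@B0
  DF(B0)=∅
  DF(B1)={B1,B5,B6}
  DF(B2)=∅
  DF(B3)={B1,B5,B6}
  DF(B4)={B1,B5}
  DF(B5)={B6}
  DF(B6)=∅

φ for m: defs {B0,B2,B3,B4}
  DF⁺ = {B1,B5,B6}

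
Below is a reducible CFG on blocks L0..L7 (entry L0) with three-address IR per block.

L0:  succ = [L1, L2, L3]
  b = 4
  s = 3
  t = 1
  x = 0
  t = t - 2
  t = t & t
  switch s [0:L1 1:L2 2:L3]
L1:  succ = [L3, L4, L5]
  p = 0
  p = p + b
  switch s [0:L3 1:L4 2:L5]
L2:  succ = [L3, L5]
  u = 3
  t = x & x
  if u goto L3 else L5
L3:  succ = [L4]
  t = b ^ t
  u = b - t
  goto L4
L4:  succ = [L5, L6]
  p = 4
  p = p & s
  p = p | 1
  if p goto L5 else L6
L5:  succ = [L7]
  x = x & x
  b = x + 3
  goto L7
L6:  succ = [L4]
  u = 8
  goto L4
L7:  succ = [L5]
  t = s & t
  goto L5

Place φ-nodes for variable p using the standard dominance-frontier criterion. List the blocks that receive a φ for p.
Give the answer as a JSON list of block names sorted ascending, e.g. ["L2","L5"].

idom tree: L1←L0 L2←L0 L3←L0 L4←L0 L5←L0 L6←L4 L7←L5
Dom∩ at merges:
  L3: preds {L0,L1,L2}: {L0} ∩ {L0,L1} ∩ {L0,L2} = {L0}; idom=L0
  L4: preds {L1,L3,L6}: {L0,L1} ∩ {L0,L3} ∩ {L0,L4,L6} = {L0}; idom=L0
  L5: preds {L1,L2,L4,L7}: {L0,L1} ∩ {L0,L2} ∩ {L0,L4} ∩ {L0,L5,L7} = {L0}; idom=L0

DF walk-up:
  join L3 pred L0: · stop@L0
  join L3 pred L1: L1 stop@L0
  join L3 pred L2: L2 stop@L0
  join L4 pred L1: L1 stop@L0
  join L4 pred L3: L3 stop@L0
  join L4 pred L6: L6→L4 stop@L0
  join L5 pred L1: L1 stop@L0
  join L5 pred L2: L2 stop@L0
  join L5 pred L4: L4 stop@L0
  join L5 pred L7: L7→L5 stop@L0
  L0 → ∅
  L1 → {L3,L4,L5}
  L2 → {L3,L5}
  L3 → {L4}
  L4 → {L4,L5}
  L5 → {L5}
  L6 → {L4}
  L7 → {L5}

φ for p: defs {L1,L4}
  DF⁺ = {L3,L4,L5}

Answer: ["L3", "L4", "L5"]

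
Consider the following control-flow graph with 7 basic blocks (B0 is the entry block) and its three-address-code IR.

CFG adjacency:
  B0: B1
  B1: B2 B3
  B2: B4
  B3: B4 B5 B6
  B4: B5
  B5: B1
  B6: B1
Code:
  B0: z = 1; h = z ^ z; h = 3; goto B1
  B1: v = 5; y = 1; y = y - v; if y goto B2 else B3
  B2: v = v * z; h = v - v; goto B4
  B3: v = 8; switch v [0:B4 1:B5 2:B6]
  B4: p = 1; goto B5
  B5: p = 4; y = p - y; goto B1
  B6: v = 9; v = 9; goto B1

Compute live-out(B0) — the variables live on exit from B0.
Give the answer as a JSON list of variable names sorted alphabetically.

Per-block:
  B0: def={h,z} ue=∅
  B1: def={v,y} ue=∅
  B2: def={h,v} ue={v,z}
  B3: def={v} ue=∅
  B4: def={p} ue=∅
  B5: def={p,y} ue={y}
  B6: def={v} ue=∅

Live sets:
  B0 li=∅ lo={z}
  B1 li={z} lo={v,y,z}
  B2 li={v,y,z} lo={y,z}
  B3 li={y,z} lo={y,z}
  B4 li={y,z} lo={y,z}
  B5 li={y,z} lo={z}
  B6 li={z} lo={z}

live-out(B0) = ["z"]

Answer: ["z"]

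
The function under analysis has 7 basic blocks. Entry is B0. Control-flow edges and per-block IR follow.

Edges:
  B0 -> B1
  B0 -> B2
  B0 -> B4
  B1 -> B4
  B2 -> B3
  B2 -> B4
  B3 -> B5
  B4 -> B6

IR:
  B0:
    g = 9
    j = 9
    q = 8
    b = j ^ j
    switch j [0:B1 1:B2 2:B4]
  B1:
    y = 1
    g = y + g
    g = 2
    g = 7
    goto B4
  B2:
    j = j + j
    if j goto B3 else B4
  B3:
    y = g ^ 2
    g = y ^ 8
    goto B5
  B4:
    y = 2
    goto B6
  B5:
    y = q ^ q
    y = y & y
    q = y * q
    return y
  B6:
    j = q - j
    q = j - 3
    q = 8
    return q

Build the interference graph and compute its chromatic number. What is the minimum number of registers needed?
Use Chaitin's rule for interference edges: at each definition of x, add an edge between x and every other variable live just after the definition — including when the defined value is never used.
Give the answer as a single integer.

Answer: 4

Derivation:
Per-block:
  B0: def={b,g,j,q} ue=∅
  B1: def={g,y} ue={g}
  B2: def={j} ue={j}
  B3: def={g,y} ue={g}
  B4: def={y} ue=∅
  B5: def={q,y} ue={q}
  B6: def={j,q} ue={j,q}

Live sets:
  B0: in=∅ out={g,j,q}
  B1: in={g,j,q} out={j,q}
  B2: in={g,j,q} out={g,j,q}
  B3: in={g,q} out={q}
  B4: in={j,q} out={j,q}
  B5: in={q} out=∅
  B6: in={j,q} out=∅

Interfere edges:
  b↔{g,j,q}
  g↔{b,j,q,y}
  j↔{b,g,q,y}
  q↔{b,g,j,y}
  y↔{g,j,q}

Registers:
  {b,g,j,q} pairwise interfere (4-clique) ⇒ χ ≥ 4
  assign b→c3 g→c0 j→c1 q→c2 y→c3 — no edge inside a register ⇒ χ ≤ 4
  χ = 4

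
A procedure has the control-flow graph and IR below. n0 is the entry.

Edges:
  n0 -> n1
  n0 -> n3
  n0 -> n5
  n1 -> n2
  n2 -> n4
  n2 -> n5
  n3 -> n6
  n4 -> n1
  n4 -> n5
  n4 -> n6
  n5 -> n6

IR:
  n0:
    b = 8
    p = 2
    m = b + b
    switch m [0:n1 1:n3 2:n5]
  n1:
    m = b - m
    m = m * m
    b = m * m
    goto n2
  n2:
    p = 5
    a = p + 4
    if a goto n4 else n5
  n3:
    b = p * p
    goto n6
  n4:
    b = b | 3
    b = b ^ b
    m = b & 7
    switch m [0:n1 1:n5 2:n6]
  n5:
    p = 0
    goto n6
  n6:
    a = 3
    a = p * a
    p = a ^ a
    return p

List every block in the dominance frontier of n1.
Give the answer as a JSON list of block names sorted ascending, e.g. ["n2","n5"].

idom tree: n1←n0 n2←n1 n3←n0 n4←n2 n5←n0 n6←n0
Dom at joins:
  n1: preds {n0,n4}: {n0} ∩ {n0,n1,n2,n4} = {n0}; idom=n0
  n5: preds {n0,n2,n4}: {n0} ∩ {n0,n1,n2} ∩ {n0,n1,n2,n4} = {n0}; idom=n0
  n6: preds {n3,n4,n5}: {n0,n3} ∩ {n0,n1,n2,n4} ∩ {n0,n5} = {n0}; idom=n0

Frontier:
  n1←n0: walk · to n0
  n1←n4: walk n4→n2→n1 to n0
  n5←n0: walk · to n0
  n5←n2: walk n2→n1 to n0
  n5←n4: walk n4→n2→n1 to n0
  n6←n3: walk n3 to n0
  n6←n4: walk n4→n2→n1 to n0
  n6←n5: walk n5 to n0
  n0 → ∅
  n1 → {n1,n5,n6}
  n2 → {n1,n5,n6}
  n3 → {n6}
  n4 → {n1,n5,n6}
  n5 → {n6}
  n6 → ∅

DF(n1) = ["n1", "n5", "n6"]

Answer: ["n1", "n5", "n6"]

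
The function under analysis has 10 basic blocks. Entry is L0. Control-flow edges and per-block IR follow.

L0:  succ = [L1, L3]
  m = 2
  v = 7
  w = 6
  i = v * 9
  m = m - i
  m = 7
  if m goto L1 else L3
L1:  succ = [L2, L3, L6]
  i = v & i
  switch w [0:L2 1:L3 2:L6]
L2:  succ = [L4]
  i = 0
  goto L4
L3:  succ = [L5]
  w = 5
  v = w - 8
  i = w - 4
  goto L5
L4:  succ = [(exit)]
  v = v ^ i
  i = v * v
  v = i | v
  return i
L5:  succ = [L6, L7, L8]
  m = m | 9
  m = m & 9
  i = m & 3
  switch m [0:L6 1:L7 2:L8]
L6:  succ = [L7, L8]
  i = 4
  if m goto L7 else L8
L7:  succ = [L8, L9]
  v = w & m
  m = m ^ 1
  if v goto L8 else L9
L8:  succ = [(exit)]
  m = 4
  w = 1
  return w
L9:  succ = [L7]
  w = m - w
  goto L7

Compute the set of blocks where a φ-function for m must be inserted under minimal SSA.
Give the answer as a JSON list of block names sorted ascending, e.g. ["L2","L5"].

Answer: ["L6", "L7", "L8"]

Analysis:
idom tree: L1←L0 L2←L1 L3←L0 L4←L2 L5←L3 L6←L0 L7←L0 L8←L0 L9←L7
Join-block Dom:
  L3: preds {L0,L1}: {L0} ∩ {L0,L1} = {L0}; idom=L0
  L6: preds {L1,L5}: {L0,L1} ∩ {L0,L3,L5} = {L0}; idom=L0
  L7: preds {L5,L6,L9}: {L0,L3,L5} ∩ {L0,L6} ∩ {L0,L7,L9} = {L0}; idom=L0
  L8: preds {L5,L6,L7}: {L0,L3,L5} ∩ {L0,L6} ∩ {L0,L7} = {L0}; idom=L0

DF walk-up:
  L3←L0: walk · to L0
  L3←L1: walk L1 to L0
  L6←L1: walk L1 to L0
  L6←L5: walk L5→L3 to L0
  L7←L5: walk L5→L3 to L0
  L7←L6: walk L6 to L0
  L7←L9: walk L9→L7 to L0
  L8←L5: walk L5→L3 to L0
  L8←L6: walk L6 to L0
  L8←L7: walk L7 to L0
  L0 → ∅
  L1 → {L3,L6}
  L2 → ∅
  L3 → {L6,L7,L8}
  L4 → ∅
  L5 → {L6,L7,L8}
  L6 → {L7,L8}
  L7 → {L7,L8}
  L8 → ∅
  L9 → {L7}

φ for m: defs {L0,L5,L7,L8}
  DF⁺ = {L6,L7,L8}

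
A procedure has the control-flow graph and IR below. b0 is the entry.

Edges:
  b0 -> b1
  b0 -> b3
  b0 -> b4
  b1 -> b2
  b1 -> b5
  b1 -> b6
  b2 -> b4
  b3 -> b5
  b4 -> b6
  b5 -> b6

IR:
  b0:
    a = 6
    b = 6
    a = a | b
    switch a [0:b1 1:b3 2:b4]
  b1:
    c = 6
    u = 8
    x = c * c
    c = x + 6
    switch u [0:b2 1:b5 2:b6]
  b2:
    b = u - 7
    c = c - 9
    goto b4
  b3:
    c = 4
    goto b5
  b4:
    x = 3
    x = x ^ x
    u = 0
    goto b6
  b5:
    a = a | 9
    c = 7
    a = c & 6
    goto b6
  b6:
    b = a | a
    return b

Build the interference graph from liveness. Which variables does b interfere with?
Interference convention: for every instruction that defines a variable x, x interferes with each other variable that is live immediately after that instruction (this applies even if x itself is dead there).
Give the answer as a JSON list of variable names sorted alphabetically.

Answer: ["a", "c"]

Working:
Block summaries:
  b0: def={a,b} ue=∅
  b1: def={c,u,x} ue=∅
  b2: def={b,c} ue={c,u}
  b3: def={c} ue=∅
  b4: def={u,x} ue=∅
  b5: def={a,c} ue={a}
  b6: def={b} ue={a}

Liveness:
  b0: in=∅ out={a}
  b1: in={a} out={a,c,u}
  b2: in={a,c,u} out={a}
  b3: in={a} out={a}
  b4: in={a} out={a}
  b5: in={a} out={a}
  b6: in={a} out=∅

Interfere edges:
  a: {b,c,u,x}
  b: {a,c}
  c: {a,b,u}
  u: {a,c,x}
  x: {a,u}

N(b) = ["a", "c"]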